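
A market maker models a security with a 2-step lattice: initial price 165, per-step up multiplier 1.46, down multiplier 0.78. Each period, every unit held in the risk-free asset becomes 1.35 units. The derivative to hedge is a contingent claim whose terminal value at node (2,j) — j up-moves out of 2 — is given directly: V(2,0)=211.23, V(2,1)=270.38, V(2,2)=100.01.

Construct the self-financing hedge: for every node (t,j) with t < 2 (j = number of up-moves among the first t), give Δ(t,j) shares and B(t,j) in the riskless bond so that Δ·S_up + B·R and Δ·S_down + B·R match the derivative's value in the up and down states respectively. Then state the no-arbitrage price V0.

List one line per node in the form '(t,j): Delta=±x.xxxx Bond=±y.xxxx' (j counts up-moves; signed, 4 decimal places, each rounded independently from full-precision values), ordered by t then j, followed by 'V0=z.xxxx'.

(0,0): Delta=-0.8797 Bond=226.9672
(1,0): Delta=0.6759 Bond=106.2085
(1,1): Delta=-1.0400 Bond=345.0403
V0=81.8237

Under the risk-neutral measure, an up-move has probability p* = (R−d)/(u−d) = 0.8382 and values discount at R = 1.35.
Terminal payoffs: V(2,0)=211.2300, V(2,1)=270.3800, V(2,2)=100.0100
(1,0): S=128.7000. Δ = (V_up−V_dn)/(S_up−S_dn) = (270.3800−211.2300)/(187.9020−100.3860) = 0.6759. V = [p*·270.3800 + (1−p*)·211.2300]/1.35 = 193.1938. B = V − Δ·S = 106.2085.
(1,1): S=240.9000. Δ = (V_up−V_dn)/(S_up−S_dn) = (100.0100−270.3800)/(351.7140−187.9020) = -1.0400. V = [p*·100.0100 + (1−p*)·270.3800]/1.35 = 94.4962. B = V − Δ·S = 345.0403.
(0,0): S=165.0000. Δ = (V_up−V_dn)/(S_up−S_dn) = (94.4962−193.1938)/(240.9000−128.7000) = -0.8797. V = [p*·94.4962 + (1−p*)·193.1938]/1.35 = 81.8237. B = V − Δ·S = 226.9672.
Each (Δ,B) replicates both successor values, so the strategy is self-financing and V0 is arbitrage-free.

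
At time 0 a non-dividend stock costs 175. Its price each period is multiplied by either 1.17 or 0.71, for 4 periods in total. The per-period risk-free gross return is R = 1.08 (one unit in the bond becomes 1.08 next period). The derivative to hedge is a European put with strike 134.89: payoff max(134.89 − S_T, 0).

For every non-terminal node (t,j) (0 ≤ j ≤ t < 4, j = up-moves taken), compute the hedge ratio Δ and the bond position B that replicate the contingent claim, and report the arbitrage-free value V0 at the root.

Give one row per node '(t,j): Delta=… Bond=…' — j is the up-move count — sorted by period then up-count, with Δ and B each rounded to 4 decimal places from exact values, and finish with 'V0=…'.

Since d<R<u, set p* = (R−d)/(u−d) = 0.8043; price each node as the discounted p*-expectation of its children.
At expiry t=4: V(4,0)=90.4196, V(4,1)=61.6077, V(4,2)=14.1291, V(4,3)=0.0000, V(4,4)=0.0000
  t=3,j=0: stock 62.6344 → up 73.2823 (V=61.6077), down 44.4704 (V=90.4196). Price 62.2637; hedge Δ=-1.0000, bond B=124.8981.
  t=3,j=1: stock 103.2145 → up 120.7609 (V=14.1291), down 73.2823 (V=61.6077). Price 21.6837; hedge Δ=-1.0000, bond B=124.8981.
  t=3,j=2: stock 170.0858 → up 199.0004 (V=0.0000), down 120.7609 (V=14.1291). Price 2.5596; hedge Δ=-0.1806, bond B=33.2750.
  t=3,j=3: stock 280.2823 → up 327.9303 (V=0.0000), down 199.0004 (V=0.0000). Price 0.0000; hedge Δ=0.0000, bond B=0.0000.
  t=2,j=0: stock 88.2175 → up 103.2145 (V=21.6837), down 62.6344 (V=62.2637). Price 27.4289; hedge Δ=-1.0000, bond B=115.6464.
  t=2,j=1: stock 145.3725 → up 170.0858 (V=2.5596), down 103.2145 (V=21.6837). Price 5.8345; hedge Δ=-0.2860, bond B=47.4086.
  t=2,j=2: stock 239.5575 → up 280.2823 (V=0.0000), down 170.0858 (V=2.5596). Price 0.4637; hedge Δ=-0.0232, bond B=6.0281.
  t=1,j=0: stock 124.2500 → up 145.3725 (V=5.8345), down 88.2175 (V=27.4289). Price 9.3144; hedge Δ=-0.3778, bond B=56.2587.
  t=1,j=1: stock 204.7500 → up 239.5575 (V=0.4637), down 145.3725 (V=5.8345). Price 1.4023; hedge Δ=-0.0570, bond B=13.0780.
  t=0,j=0: stock 175.0000 → up 204.7500 (V=1.4023), down 124.2500 (V=9.3144). Price 2.7318; hedge Δ=-0.0983, bond B=19.9319.
Each (Δ,B) replicates both successor values, so the strategy is self-financing and V0 is arbitrage-free.

(0,0): Delta=-0.0983 Bond=19.9319
(1,0): Delta=-0.3778 Bond=56.2587
(1,1): Delta=-0.0570 Bond=13.0780
(2,0): Delta=-1.0000 Bond=115.6464
(2,1): Delta=-0.2860 Bond=47.4086
(2,2): Delta=-0.0232 Bond=6.0281
(3,0): Delta=-1.0000 Bond=124.8981
(3,1): Delta=-1.0000 Bond=124.8981
(3,2): Delta=-0.1806 Bond=33.2750
(3,3): Delta=0.0000 Bond=0.0000
V0=2.7318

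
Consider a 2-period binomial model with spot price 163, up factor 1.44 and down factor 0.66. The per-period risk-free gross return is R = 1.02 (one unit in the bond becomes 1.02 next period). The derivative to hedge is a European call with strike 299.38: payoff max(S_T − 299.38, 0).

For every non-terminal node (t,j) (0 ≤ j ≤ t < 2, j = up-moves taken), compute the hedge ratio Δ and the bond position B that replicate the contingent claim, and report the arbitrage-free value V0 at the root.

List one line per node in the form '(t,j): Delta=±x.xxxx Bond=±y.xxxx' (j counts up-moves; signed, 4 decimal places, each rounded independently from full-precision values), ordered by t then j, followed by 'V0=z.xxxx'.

(0,0): Delta=0.1374 Bond=-14.4955
(1,0): Delta=0.0000 Bond=0.0000
(1,1): Delta=0.2109 Bond=-32.0351
V0=7.9066

Under the risk-neutral measure, an up-move has probability p* = (R−d)/(u−d) = 0.4615 and values discount at R = 1.02.
Payoff layer (t=2): V(2,0)=0.0000, V(2,1)=0.0000, V(2,2)=38.6168
  t=1,j=0: stock 107.5800 → up 154.9152 (V=0.0000), down 71.0028 (V=0.0000). Price 0.0000; hedge Δ=0.0000, bond B=0.0000.
  t=1,j=1: stock 234.7200 → up 337.9968 (V=38.6168), down 154.9152 (V=0.0000). Price 17.4737; hedge Δ=0.2109, bond B=-32.0351.
  t=0,j=0: stock 163.0000 → up 234.7200 (V=17.4737), down 107.5800 (V=0.0000). Price 7.9066; hedge Δ=0.1374, bond B=-14.4955.
Self-financing check: at every node Δ·S+B equals the discounted successor values.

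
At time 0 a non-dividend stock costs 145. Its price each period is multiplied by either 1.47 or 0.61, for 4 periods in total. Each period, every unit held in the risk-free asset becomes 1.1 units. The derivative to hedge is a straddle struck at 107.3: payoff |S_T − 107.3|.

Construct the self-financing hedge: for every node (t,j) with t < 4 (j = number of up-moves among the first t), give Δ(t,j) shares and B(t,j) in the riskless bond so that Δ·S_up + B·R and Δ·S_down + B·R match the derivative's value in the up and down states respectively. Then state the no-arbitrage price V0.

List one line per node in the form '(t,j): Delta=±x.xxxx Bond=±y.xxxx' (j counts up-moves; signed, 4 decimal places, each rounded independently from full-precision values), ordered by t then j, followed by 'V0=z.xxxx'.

(0,0): Delta=0.7482 Bond=-18.0877
(1,0): Delta=0.2585 Bond=23.4200
(1,1): Delta=0.9017 Bond=-52.6048
(2,0): Delta=-0.7926 Bond=82.4718
(2,1): Delta=0.5878 Bond=-17.0597
(2,2): Delta=1.0000 Bond=-88.6777
(3,0): Delta=-1.0000 Bond=97.5455
(3,1): Delta=-0.7276 Bond=85.5643
(3,2): Delta=1.0000 Bond=-97.5455
(3,3): Delta=1.0000 Bond=-97.5455
V0=90.4027

Since d<R<u, set p* = (R−d)/(u−d) = 0.5698; price each node as the discounted p*-expectation of its children.
Payoff layer (t=4): V(4,0)=87.2235, V(4,1)=58.9190, V(4,2)=9.2903, V(4,3)=173.6635, V(4,4)=569.7759
  t=3,j=0: stock 32.9122 → up 48.3810 (V=58.9190), down 20.0765 (V=87.2235). Price 64.6332; hedge Δ=-1.0000, bond B=97.5455.
  t=3,j=1: stock 79.3131 → up 116.5903 (V=9.2903), down 48.3810 (V=58.9190). Price 27.8565; hedge Δ=-0.7276, bond B=85.5643.
  t=3,j=2: stock 191.1316 → up 280.9635 (V=173.6635), down 116.5903 (V=9.2903). Price 93.5862; hedge Δ=1.0000, bond B=-97.5455.
  t=3,j=3: stock 460.5958 → up 677.0759 (V=569.7759), down 280.9635 (V=173.6635). Price 363.0504; hedge Δ=1.0000, bond B=-97.5455.
  t=2,j=0: stock 53.9545 → up 79.3131 (V=27.8565), down 32.9122 (V=64.6332). Price 39.7082; hedge Δ=-0.7926, bond B=82.4718.
  t=2,j=1: stock 130.0215 → up 191.1316 (V=93.5862), down 79.3131 (V=27.8565). Price 59.3701; hedge Δ=0.5878, bond B=-17.0597.
  t=2,j=2: stock 313.3305 → up 460.5958 (V=363.0504), down 191.1316 (V=93.5862). Price 224.6528; hedge Δ=1.0000, bond B=-88.6777.
  t=1,j=0: stock 88.4500 → up 130.0215 (V=59.3701), down 53.9545 (V=39.7082). Price 46.2827; hedge Δ=0.2585, bond B=23.4200.
  t=1,j=1: stock 213.1500 → up 313.3305 (V=224.6528), down 130.0215 (V=59.3701). Price 139.5844; hedge Δ=0.9017, bond B=-52.6048.
  t=0,j=0: stock 145.0000 → up 213.1500 (V=139.5844), down 88.4500 (V=46.2827). Price 90.4027; hedge Δ=0.7482, bond B=-18.0877.
Check: Δ(0,0)·S0 + B(0,0) = 90.4027 = V0.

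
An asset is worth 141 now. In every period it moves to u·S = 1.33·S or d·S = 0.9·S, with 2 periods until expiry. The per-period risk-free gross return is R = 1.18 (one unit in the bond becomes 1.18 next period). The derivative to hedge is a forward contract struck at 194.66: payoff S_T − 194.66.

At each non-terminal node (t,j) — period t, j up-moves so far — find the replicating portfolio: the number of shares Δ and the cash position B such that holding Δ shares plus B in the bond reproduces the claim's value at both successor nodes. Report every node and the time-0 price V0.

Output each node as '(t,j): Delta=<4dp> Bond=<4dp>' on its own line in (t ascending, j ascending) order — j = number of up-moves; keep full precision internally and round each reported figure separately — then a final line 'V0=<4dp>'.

No-arbitrage ⇒ martingale measure with p* = (R−d)/(u−d) = 0.6512.
At expiry t=2: V(2,0)=-80.4500, V(2,1)=-25.8830, V(2,2)=54.7549
(1,0): S=126.9000. Δ = (V_up−V_dn)/(S_up−S_dn) = (-25.8830−-80.4500)/(168.7770−114.2100) = 1.0000. V = [p*·-25.8830 + (1−p*)·-80.4500]/1.18 = -38.0661. B = V − Δ·S = -164.9661.
(1,1): S=187.5300. Δ = (V_up−V_dn)/(S_up−S_dn) = (54.7549−-25.8830)/(249.4149−168.7770) = 1.0000. V = [p*·54.7549 + (1−p*)·-25.8830]/1.18 = 22.5639. B = V − Δ·S = -164.9661.
(0,0): S=141.0000. Δ = (V_up−V_dn)/(S_up−S_dn) = (22.5639−-38.0661)/(187.5300−126.9000) = 1.0000. V = [p*·22.5639 + (1−p*)·-38.0661]/1.18 = 1.1982. B = V − Δ·S = -139.8018.
Root portfolio cost Δ·141+B reproduces V0=1.1982.

(0,0): Delta=1.0000 Bond=-139.8018
(1,0): Delta=1.0000 Bond=-164.9661
(1,1): Delta=1.0000 Bond=-164.9661
V0=1.1982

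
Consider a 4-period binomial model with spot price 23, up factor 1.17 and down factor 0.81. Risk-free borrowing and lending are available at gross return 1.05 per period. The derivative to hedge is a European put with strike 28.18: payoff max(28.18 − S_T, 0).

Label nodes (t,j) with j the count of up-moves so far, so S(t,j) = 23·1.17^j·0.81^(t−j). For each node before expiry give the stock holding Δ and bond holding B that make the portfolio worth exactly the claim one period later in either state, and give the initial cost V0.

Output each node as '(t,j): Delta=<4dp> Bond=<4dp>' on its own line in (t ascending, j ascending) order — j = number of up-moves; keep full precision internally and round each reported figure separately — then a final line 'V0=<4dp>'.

The replicating-portfolio and risk-neutral prices coincide; use p* = (1.05−0.81)/(1.17−0.81) = 0.6667 for the latter.
Payoff layer (t=4): V(4,0)=18.2793, V(4,1)=13.8789, V(4,2)=7.5229, V(4,3)=0.0000, V(4,4)=0.0000
Node (3,0) S=12.2231: V=(p*·13.8789+(1−p*)·18.2793)/1.05=14.6150; Δ=(13.8789−18.2793)/(14.3011−9.9007)=-1.0000; B=V−Δ·S=26.8381
Node (3,1) S=17.6557: V=(p*·7.5229+(1−p*)·13.8789)/1.05=9.1824; Δ=(7.5229−13.8789)/(20.6571−14.3011)=-1.0000; B=V−Δ·S=26.8381
Node (3,2) S=25.5026: V=(p*·0.0000+(1−p*)·7.5229)/1.05=2.3882; Δ=(0.0000−7.5229)/(29.8381−20.6571)=-0.8194; B=V−Δ·S=23.2851
Node (3,3) S=36.8371: V=(p*·0.0000+(1−p*)·0.0000)/1.05=0.0000; Δ=(0.0000−0.0000)/(43.0994−29.8381)=0.0000; B=V−Δ·S=0.0000
Node (2,0) S=15.0903: V=(p*·9.1824+(1−p*)·14.6150)/1.05=10.4698; Δ=(9.1824−14.6150)/(17.6557−12.2231)=-1.0000; B=V−Δ·S=25.5601
Node (2,1) S=21.7971: V=(p*·2.3882+(1−p*)·9.1824)/1.05=4.4314; Δ=(2.3882−9.1824)/(25.5026−17.6557)=-0.8658; B=V−Δ·S=23.3042
Node (2,2) S=31.4847: V=(p*·0.0000+(1−p*)·2.3882)/1.05=0.7582; Δ=(0.0000−2.3882)/(36.8371−25.5026)=-0.2107; B=V−Δ·S=7.3921
Node (1,0) S=18.6300: V=(p*·4.4314+(1−p*)·10.4698)/1.05=6.1373; Δ=(4.4314−10.4698)/(21.7971−15.0903)=-0.9003; B=V−Δ·S=22.9107
Node (1,1) S=26.9100: V=(p*·0.7582+(1−p*)·4.4314)/1.05=1.8882; Δ=(0.7582−4.4314)/(31.4847−21.7971)=-0.3792; B=V−Δ·S=12.0916
Node (0,0) S=23.0000: V=(p*·1.8882+(1−p*)·6.1373)/1.05=3.1472; Δ=(1.8882−6.1373)/(26.9100−18.6300)=-0.5132; B=V−Δ·S=14.9504
The time-0 hedge costs 3.1472, which is the no-arbitrage price.

(0,0): Delta=-0.5132 Bond=14.9504
(1,0): Delta=-0.9003 Bond=22.9107
(1,1): Delta=-0.3792 Bond=12.0916
(2,0): Delta=-1.0000 Bond=25.5601
(2,1): Delta=-0.8658 Bond=23.3042
(2,2): Delta=-0.2107 Bond=7.3921
(3,0): Delta=-1.0000 Bond=26.8381
(3,1): Delta=-1.0000 Bond=26.8381
(3,2): Delta=-0.8194 Bond=23.2851
(3,3): Delta=0.0000 Bond=0.0000
V0=3.1472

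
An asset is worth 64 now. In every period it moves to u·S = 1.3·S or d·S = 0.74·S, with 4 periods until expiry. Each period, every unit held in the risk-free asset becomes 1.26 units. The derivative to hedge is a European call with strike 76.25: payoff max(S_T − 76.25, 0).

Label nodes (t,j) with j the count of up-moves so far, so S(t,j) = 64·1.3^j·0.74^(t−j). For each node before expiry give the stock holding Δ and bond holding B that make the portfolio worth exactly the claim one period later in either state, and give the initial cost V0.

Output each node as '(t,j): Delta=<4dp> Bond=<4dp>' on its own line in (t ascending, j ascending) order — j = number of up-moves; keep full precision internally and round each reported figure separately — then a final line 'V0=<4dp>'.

No-arbitrage ⇒ martingale measure with p* = (R−d)/(u−d) = 0.9286.
Payoff layer (t=4): V(4,0)=0.0000, V(4,1)=0.0000, V(4,2)=0.0000, V(4,3)=27.7999, V(4,4)=106.5404
Node (3,0) S=25.9343: V=(p*·0.0000+(1−p*)·0.0000)/1.26=0.0000; Δ=(0.0000−0.0000)/(33.7146−19.1914)=0.0000; B=V−Δ·S=0.0000
Node (3,1) S=45.5603: V=(p*·0.0000+(1−p*)·0.0000)/1.26=0.0000; Δ=(0.0000−0.0000)/(59.2284−33.7146)=0.0000; B=V−Δ·S=0.0000
Node (3,2) S=80.0384: V=(p*·27.7999+(1−p*)·0.0000)/1.26=20.4875; Δ=(27.7999−0.0000)/(104.0499−59.2284)=0.6202; B=V−Δ·S=-29.1552
Node (3,3) S=140.6080: V=(p*·106.5404+(1−p*)·27.7999)/1.26=80.0921; Δ=(106.5404−27.7999)/(182.7904−104.0499)=1.0000; B=V−Δ·S=-60.5159
Node (2,0) S=35.0464: V=(p*·0.0000+(1−p*)·0.0000)/1.26=0.0000; Δ=(0.0000−0.0000)/(45.5603−25.9343)=0.0000; B=V−Δ·S=0.0000
Node (2,1) S=61.5680: V=(p*·20.4875+(1−p*)·0.0000)/1.26=15.0985; Δ=(20.4875−0.0000)/(80.0384−45.5603)=0.5942; B=V−Δ·S=-21.4863
Node (2,2) S=108.1600: V=(p*·80.0921+(1−p*)·20.4875)/1.26=60.1862; Δ=(80.0921−20.4875)/(140.6080−80.0384)=0.9841; B=V−Δ·S=-46.2507
Node (1,0) S=47.3600: V=(p*·15.0985+(1−p*)·0.0000)/1.26=11.1270; Δ=(15.0985−0.0000)/(61.5680−35.0464)=0.5693; B=V−Δ·S=-15.8346
Node (1,1) S=83.2000: V=(p*·60.1862+(1−p*)·15.0985)/1.26=45.2109; Δ=(60.1862−15.0985)/(108.1600−61.5680)=0.9677; B=V−Δ·S=-35.3030
Node (0,0) S=64.0000: V=(p*·45.2109+(1−p*)·11.1270)/1.26=33.9494; Δ=(45.2109−11.1270)/(83.2000−47.3600)=0.9510; B=V−Δ·S=-26.9146
Each (Δ,B) replicates both successor values, so the strategy is self-financing and V0 is arbitrage-free.

(0,0): Delta=0.9510 Bond=-26.9146
(1,0): Delta=0.5693 Bond=-15.8346
(1,1): Delta=0.9677 Bond=-35.3030
(2,0): Delta=0.0000 Bond=0.0000
(2,1): Delta=0.5942 Bond=-21.4863
(2,2): Delta=0.9841 Bond=-46.2507
(3,0): Delta=0.0000 Bond=0.0000
(3,1): Delta=0.0000 Bond=0.0000
(3,2): Delta=0.6202 Bond=-29.1552
(3,3): Delta=1.0000 Bond=-60.5159
V0=33.9494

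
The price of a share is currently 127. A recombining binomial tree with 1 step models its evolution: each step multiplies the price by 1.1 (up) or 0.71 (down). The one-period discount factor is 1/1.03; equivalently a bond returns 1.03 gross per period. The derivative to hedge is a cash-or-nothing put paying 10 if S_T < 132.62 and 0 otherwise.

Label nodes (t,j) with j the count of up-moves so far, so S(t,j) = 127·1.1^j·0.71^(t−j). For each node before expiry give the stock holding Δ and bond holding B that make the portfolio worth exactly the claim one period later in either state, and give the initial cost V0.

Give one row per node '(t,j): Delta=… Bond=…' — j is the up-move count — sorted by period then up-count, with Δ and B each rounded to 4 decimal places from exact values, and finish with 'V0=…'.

(0,0): Delta=-0.2019 Bond=27.3836
V0=1.7426

No-arbitrage ⇒ martingale measure with p* = (R−d)/(u−d) = 0.8205.
Payoff layer (t=1): V(1,0)=10.0000, V(1,1)=0.0000
  t=0,j=0: stock 127.0000 → up 139.7000 (V=0.0000), down 90.1700 (V=10.0000). Price 1.7426; hedge Δ=-0.2019, bond B=27.3836.
Each (Δ,B) replicates both successor values, so the strategy is self-financing and V0 is arbitrage-free.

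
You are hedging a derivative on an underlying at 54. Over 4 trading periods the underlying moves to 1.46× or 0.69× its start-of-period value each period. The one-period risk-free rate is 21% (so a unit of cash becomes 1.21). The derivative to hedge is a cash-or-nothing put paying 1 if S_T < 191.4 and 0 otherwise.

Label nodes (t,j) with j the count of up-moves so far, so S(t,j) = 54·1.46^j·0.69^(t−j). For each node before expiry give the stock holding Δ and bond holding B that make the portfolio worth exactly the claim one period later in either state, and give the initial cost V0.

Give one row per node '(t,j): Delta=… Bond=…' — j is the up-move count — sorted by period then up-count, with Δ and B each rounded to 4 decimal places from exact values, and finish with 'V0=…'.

(0,0): Delta=-0.0042 Bond=0.5953
(1,0): Delta=0.0000 Bond=0.5645
(1,1): Delta=-0.0051 Bond=0.7952
(2,0): Delta=0.0000 Bond=0.6830
(2,1): Delta=0.0000 Bond=0.6830
(2,2): Delta=-0.0063 Bond=1.0963
(3,0): Delta=0.0000 Bond=0.8264
(3,1): Delta=0.0000 Bond=0.8264
(3,2): Delta=0.0000 Bond=0.8264
(3,3): Delta=-0.0077 Bond=1.5670
V0=0.3695

The replicating-portfolio and risk-neutral prices coincide; use p* = (1.21−0.69)/(1.46−0.69) = 0.6753 for the latter.
Terminal values V(4,·): V(4,0)=1.0000, V(4,1)=1.0000, V(4,2)=1.0000, V(4,3)=1.0000, V(4,4)=0.0000
  t=3,j=0: stock 17.7395 → up 25.8996 (V=1.0000), down 12.2402 (V=1.0000). Price 0.8264; hedge Δ=0.0000, bond B=0.8264.
  t=3,j=1: stock 37.5357 → up 54.8022 (V=1.0000), down 25.8996 (V=1.0000). Price 0.8264; hedge Δ=0.0000, bond B=0.8264.
  t=3,j=2: stock 79.4234 → up 115.9582 (V=1.0000), down 54.8022 (V=1.0000). Price 0.8264; hedge Δ=0.0000, bond B=0.8264.
  t=3,j=3: stock 168.0553 → up 245.3608 (V=0.0000), down 115.9582 (V=1.0000). Price 0.2683; hedge Δ=-0.0077, bond B=1.5670.
  t=2,j=0: stock 25.7094 → up 37.5357 (V=0.8264), down 17.7395 (V=0.8264). Price 0.6830; hedge Δ=0.0000, bond B=0.6830.
  t=2,j=1: stock 54.3996 → up 79.4234 (V=0.8264), down 37.5357 (V=0.8264). Price 0.6830; hedge Δ=0.0000, bond B=0.6830.
  t=2,j=2: stock 115.1064 → up 168.0553 (V=0.2683), down 79.4234 (V=0.8264). Price 0.3715; hedge Δ=-0.0063, bond B=1.0963.
  t=1,j=0: stock 37.2600 → up 54.3996 (V=0.6830), down 25.7094 (V=0.6830). Price 0.5645; hedge Δ=0.0000, bond B=0.5645.
  t=1,j=1: stock 78.8400 → up 115.1064 (V=0.3715), down 54.3996 (V=0.6830). Price 0.3906; hedge Δ=-0.0051, bond B=0.7952.
  t=0,j=0: stock 54.0000 → up 78.8400 (V=0.3906), down 37.2600 (V=0.5645). Price 0.3695; hedge Δ=-0.0042, bond B=0.5953.
Each (Δ,B) replicates both successor values, so the strategy is self-financing and V0 is arbitrage-free.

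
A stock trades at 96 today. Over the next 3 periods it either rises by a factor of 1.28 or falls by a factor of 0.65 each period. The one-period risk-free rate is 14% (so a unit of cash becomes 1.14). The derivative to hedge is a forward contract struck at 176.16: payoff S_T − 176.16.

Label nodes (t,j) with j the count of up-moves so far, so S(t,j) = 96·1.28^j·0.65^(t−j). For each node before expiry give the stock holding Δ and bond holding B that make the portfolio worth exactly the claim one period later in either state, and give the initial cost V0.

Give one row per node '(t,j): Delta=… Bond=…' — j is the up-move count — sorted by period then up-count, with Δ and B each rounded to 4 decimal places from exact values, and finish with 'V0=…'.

Since d<R<u, set p* = (R−d)/(u−d) = 0.7778; price each node as the discounted p*-expectation of its children.
Payoff layer (t=3): V(3,0)=-149.7960, V(3,1)=-124.2432, V(3,2)=-73.9238, V(3,3)=25.1666
Node (2,0) S=40.5600: V=(p*·-124.2432+(1−p*)·-149.7960)/1.14=-113.9663; Δ=(-124.2432−-149.7960)/(51.9168−26.3640)=1.0000; B=V−Δ·S=-154.5263
Node (2,1) S=79.8720: V=(p*·-73.9238+(1−p*)·-124.2432)/1.14=-74.6543; Δ=(-73.9238−-124.2432)/(102.2362−51.9168)=1.0000; B=V−Δ·S=-154.5263
Node (2,2) S=157.2864: V=(p*·25.1666+(1−p*)·-73.9238)/1.14=2.7601; Δ=(25.1666−-73.9238)/(201.3266−102.2362)=1.0000; B=V−Δ·S=-154.5263
Node (1,0) S=62.4000: V=(p*·-74.6543+(1−p*)·-113.9663)/1.14=-73.1494; Δ=(-74.6543−-113.9663)/(79.8720−40.5600)=1.0000; B=V−Δ·S=-135.5494
Node (1,1) S=122.8800: V=(p*·2.7601+(1−p*)·-74.6543)/1.14=-12.6694; Δ=(2.7601−-74.6543)/(157.2864−79.8720)=1.0000; B=V−Δ·S=-135.5494
Node (0,0) S=96.0000: V=(p*·-12.6694+(1−p*)·-73.1494)/1.14=-22.9030; Δ=(-12.6694−-73.1494)/(122.8800−62.4000)=1.0000; B=V−Δ·S=-118.9030
Each (Δ,B) replicates both successor values, so the strategy is self-financing and V0 is arbitrage-free.

(0,0): Delta=1.0000 Bond=-118.9030
(1,0): Delta=1.0000 Bond=-135.5494
(1,1): Delta=1.0000 Bond=-135.5494
(2,0): Delta=1.0000 Bond=-154.5263
(2,1): Delta=1.0000 Bond=-154.5263
(2,2): Delta=1.0000 Bond=-154.5263
V0=-22.9030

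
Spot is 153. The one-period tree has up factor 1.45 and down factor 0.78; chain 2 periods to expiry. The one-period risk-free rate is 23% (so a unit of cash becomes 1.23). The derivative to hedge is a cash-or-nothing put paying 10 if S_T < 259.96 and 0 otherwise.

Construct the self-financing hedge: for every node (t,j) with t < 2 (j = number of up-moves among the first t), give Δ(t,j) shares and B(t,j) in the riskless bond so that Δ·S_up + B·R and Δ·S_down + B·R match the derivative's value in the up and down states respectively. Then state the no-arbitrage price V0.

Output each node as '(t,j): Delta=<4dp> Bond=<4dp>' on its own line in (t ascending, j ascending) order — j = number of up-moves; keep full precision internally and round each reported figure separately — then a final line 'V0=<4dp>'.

Under the risk-neutral measure, an up-move has probability p* = (R−d)/(u−d) = 0.6716 and values discount at R = 1.23.
Terminal values V(2,·): V(2,0)=10.0000, V(2,1)=10.0000, V(2,2)=0.0000
  t=1,j=0: stock 119.3400 → up 173.0430 (V=10.0000), down 93.0852 (V=10.0000). Price 8.1301; hedge Δ=0.0000, bond B=8.1301.
  t=1,j=1: stock 221.8500 → up 321.6825 (V=0.0000), down 173.0430 (V=10.0000). Price 2.6696; hedge Δ=-0.0673, bond B=17.5950.
  t=0,j=0: stock 153.0000 → up 221.8500 (V=2.6696), down 119.3400 (V=8.1301). Price 3.6281; hedge Δ=-0.0533, bond B=11.7781.
Check: Δ(0,0)·S0 + B(0,0) = 3.6281 = V0.

(0,0): Delta=-0.0533 Bond=11.7781
(1,0): Delta=0.0000 Bond=8.1301
(1,1): Delta=-0.0673 Bond=17.5950
V0=3.6281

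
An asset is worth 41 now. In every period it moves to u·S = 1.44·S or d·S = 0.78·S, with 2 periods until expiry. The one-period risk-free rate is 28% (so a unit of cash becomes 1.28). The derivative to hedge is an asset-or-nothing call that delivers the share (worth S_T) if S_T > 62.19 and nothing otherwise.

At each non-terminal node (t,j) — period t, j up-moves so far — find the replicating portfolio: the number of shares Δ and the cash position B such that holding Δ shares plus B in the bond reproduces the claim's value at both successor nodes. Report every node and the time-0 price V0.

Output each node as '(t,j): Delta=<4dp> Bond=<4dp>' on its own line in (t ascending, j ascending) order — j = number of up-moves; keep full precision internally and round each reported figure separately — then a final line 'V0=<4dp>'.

(0,0): Delta=1.8595 Bond=-46.4585
(1,0): Delta=0.0000 Bond=0.0000
(1,1): Delta=2.1818 Bond=-78.4964
V0=29.7811

Under the risk-neutral measure, an up-move has probability p* = (R−d)/(u−d) = 0.7576 and values discount at R = 1.28.
Terminal values V(2,·): V(2,0)=0.0000, V(2,1)=0.0000, V(2,2)=85.0176
Node (1,0) S=31.9800: V=(p*·0.0000+(1−p*)·0.0000)/1.28=0.0000; Δ=(0.0000−0.0000)/(46.0512−24.9444)=0.0000; B=V−Δ·S=0.0000
Node (1,1) S=59.0400: V=(p*·85.0176+(1−p*)·0.0000)/1.28=50.3182; Δ=(85.0176−0.0000)/(85.0176−46.0512)=2.1818; B=V−Δ·S=-78.4964
Node (0,0) S=41.0000: V=(p*·50.3182+(1−p*)·0.0000)/1.28=29.7811; Δ=(50.3182−0.0000)/(59.0400−31.9800)=1.8595; B=V−Δ·S=-46.4585
Root portfolio cost Δ·41+B reproduces V0=29.7811.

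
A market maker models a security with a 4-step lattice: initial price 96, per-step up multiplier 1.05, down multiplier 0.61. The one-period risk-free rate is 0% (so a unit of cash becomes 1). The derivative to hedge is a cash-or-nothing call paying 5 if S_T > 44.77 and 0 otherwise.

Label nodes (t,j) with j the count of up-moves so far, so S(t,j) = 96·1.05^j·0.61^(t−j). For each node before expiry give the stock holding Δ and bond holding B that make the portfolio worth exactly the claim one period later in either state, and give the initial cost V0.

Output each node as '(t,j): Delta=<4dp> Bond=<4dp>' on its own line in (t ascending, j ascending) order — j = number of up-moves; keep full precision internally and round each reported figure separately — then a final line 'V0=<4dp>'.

(0,0): Delta=0.0317 Bond=1.6253
(1,0): Delta=0.1525 Bond=-5.4459
(1,1): Delta=0.0227 Bond=2.5318
(2,0): Delta=0.0000 Bond=0.0000
(2,1): Delta=0.1638 Bond=-6.1441
(2,2): Delta=0.0122 Bond=3.6441
(3,0): Delta=0.0000 Bond=0.0000
(3,1): Delta=0.0000 Bond=0.0000
(3,2): Delta=0.1760 Bond=-6.9318
(3,3): Delta=0.0000 Bond=5.0000
V0=4.6688

The replicating-portfolio and risk-neutral prices coincide; use p* = (1−0.61)/(1.05−0.61) = 0.8864 for the latter.
Payoff layer (t=4): V(4,0)=0.0000, V(4,1)=0.0000, V(4,2)=0.0000, V(4,3)=5.0000, V(4,4)=5.0000
Node (3,0) S=21.7902: V=(p*·0.0000+(1−p*)·0.0000)/1=0.0000; Δ=(0.0000−0.0000)/(22.8797−13.2920)=0.0000; B=V−Δ·S=0.0000
Node (3,1) S=37.5077: V=(p*·0.0000+(1−p*)·0.0000)/1=0.0000; Δ=(0.0000−0.0000)/(39.3831−22.8797)=0.0000; B=V−Δ·S=0.0000
Node (3,2) S=64.5624: V=(p*·5.0000+(1−p*)·0.0000)/1=4.4318; Δ=(5.0000−0.0000)/(67.7905−39.3831)=0.1760; B=V−Δ·S=-6.9318
Node (3,3) S=111.1320: V=(p*·5.0000+(1−p*)·5.0000)/1=5.0000; Δ=(5.0000−5.0000)/(116.6886−67.7905)=0.0000; B=V−Δ·S=5.0000
Node (2,0) S=35.7216: V=(p*·0.0000+(1−p*)·0.0000)/1=0.0000; Δ=(0.0000−0.0000)/(37.5077−21.7902)=0.0000; B=V−Δ·S=0.0000
Node (2,1) S=61.4880: V=(p*·4.4318+(1−p*)·0.0000)/1=3.9282; Δ=(4.4318−0.0000)/(64.5624−37.5077)=0.1638; B=V−Δ·S=-6.1441
Node (2,2) S=105.8400: V=(p*·5.0000+(1−p*)·4.4318)/1=4.9354; Δ=(5.0000−4.4318)/(111.1320−64.5624)=0.0122; B=V−Δ·S=3.6441
Node (1,0) S=58.5600: V=(p*·3.9282+(1−p*)·0.0000)/1=3.4818; Δ=(3.9282−0.0000)/(61.4880−35.7216)=0.1525; B=V−Δ·S=-5.4459
Node (1,1) S=100.8000: V=(p*·4.9354+(1−p*)·3.9282)/1=4.8210; Δ=(4.9354−3.9282)/(105.8400−61.4880)=0.0227; B=V−Δ·S=2.5318
Node (0,0) S=96.0000: V=(p*·4.8210+(1−p*)·3.4818)/1=4.6688; Δ=(4.8210−3.4818)/(100.8000−58.5600)=0.0317; B=V−Δ·S=1.6253
The time-0 hedge costs 4.6688, which is the no-arbitrage price.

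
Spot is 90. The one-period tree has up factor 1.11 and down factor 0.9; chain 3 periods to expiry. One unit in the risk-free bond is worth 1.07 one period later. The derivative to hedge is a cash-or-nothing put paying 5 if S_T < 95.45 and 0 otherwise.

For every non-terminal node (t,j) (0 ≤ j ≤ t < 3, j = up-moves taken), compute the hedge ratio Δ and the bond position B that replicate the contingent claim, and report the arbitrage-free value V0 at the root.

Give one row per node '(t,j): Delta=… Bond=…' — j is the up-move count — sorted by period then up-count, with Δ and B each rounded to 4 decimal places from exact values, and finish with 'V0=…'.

Risk-neutral probability p* = (R−d)/(u−d) = (1.07−0.9)/(1.11−0.9) = 0.8095.
Terminal values V(3,·): V(3,0)=5.0000, V(3,1)=5.0000, V(3,2)=0.0000, V(3,3)=0.0000
(2,0): S=72.9000. Δ = (V_up−V_dn)/(S_up−S_dn) = (5.0000−5.0000)/(80.9190−65.6100) = 0.0000. V = [p*·5.0000 + (1−p*)·5.0000]/1.07 = 4.6729. B = V − Δ·S = 4.6729.
(2,1): S=89.9100. Δ = (V_up−V_dn)/(S_up−S_dn) = (0.0000−5.0000)/(99.8001−80.9190) = -0.2648. V = [p*·0.0000 + (1−p*)·5.0000]/1.07 = 0.8901. B = V − Δ·S = 24.6996.
(2,2): S=110.8890. Δ = (V_up−V_dn)/(S_up−S_dn) = (0.0000−0.0000)/(123.0868−99.8001) = 0.0000. V = [p*·0.0000 + (1−p*)·0.0000]/1.07 = 0.0000. B = V − Δ·S = 0.0000.
(1,0): S=81.0000. Δ = (V_up−V_dn)/(S_up−S_dn) = (0.8901−4.6729)/(89.9100−72.9000) = -0.2224. V = [p*·0.8901 + (1−p*)·4.6729]/1.07 = 1.5052. B = V − Δ·S = 19.5187.
(1,1): S=99.9000. Δ = (V_up−V_dn)/(S_up−S_dn) = (0.0000−0.8901)/(110.8890−89.9100) = -0.0424. V = [p*·0.0000 + (1−p*)·0.8901]/1.07 = 0.1584. B = V − Δ·S = 4.3969.
(0,0): S=90.0000. Δ = (V_up−V_dn)/(S_up−S_dn) = (0.1584−1.5052)/(99.9000−81.0000) = -0.0713. V = [p*·0.1584 + (1−p*)·1.5052]/1.07 = 0.3878. B = V − Δ·S = 6.8012.
The time-0 hedge costs 0.3878, which is the no-arbitrage price.

(0,0): Delta=-0.0713 Bond=6.8012
(1,0): Delta=-0.2224 Bond=19.5187
(1,1): Delta=-0.0424 Bond=4.3969
(2,0): Delta=0.0000 Bond=4.6729
(2,1): Delta=-0.2648 Bond=24.6996
(2,2): Delta=0.0000 Bond=0.0000
V0=0.3878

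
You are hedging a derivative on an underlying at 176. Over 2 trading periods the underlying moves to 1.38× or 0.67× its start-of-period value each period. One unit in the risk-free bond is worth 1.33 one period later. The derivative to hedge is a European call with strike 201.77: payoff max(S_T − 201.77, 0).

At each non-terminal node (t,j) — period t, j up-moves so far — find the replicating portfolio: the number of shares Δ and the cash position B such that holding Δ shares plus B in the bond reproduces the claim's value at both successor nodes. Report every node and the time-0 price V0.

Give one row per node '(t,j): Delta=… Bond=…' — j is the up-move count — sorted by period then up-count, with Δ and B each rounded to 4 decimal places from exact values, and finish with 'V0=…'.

(0,0): Delta=0.7462 Bond=-66.1560
(1,0): Delta=0.0000 Bond=0.0000
(1,1): Delta=0.7736 Bond=-94.6531
V0=65.1685

Under the risk-neutral measure, an up-move has probability p* = (R−d)/(u−d) = 0.9296 and values discount at R = 1.33.
At expiry t=2: V(2,0)=0.0000, V(2,1)=0.0000, V(2,2)=133.4044
Node (1,0) S=117.9200: V=(p*·0.0000+(1−p*)·0.0000)/1.33=0.0000; Δ=(0.0000−0.0000)/(162.7296−79.0064)=0.0000; B=V−Δ·S=0.0000
Node (1,1) S=242.8800: V=(p*·133.4044+(1−p*)·0.0000)/1.33=93.2404; Δ=(133.4044−0.0000)/(335.1744−162.7296)=0.7736; B=V−Δ·S=-94.6531
Node (0,0) S=176.0000: V=(p*·93.2404+(1−p*)·0.0000)/1.33=65.1685; Δ=(93.2404−0.0000)/(242.8800−117.9200)=0.7462; B=V−Δ·S=-66.1560
Root portfolio cost Δ·176+B reproduces V0=65.1685.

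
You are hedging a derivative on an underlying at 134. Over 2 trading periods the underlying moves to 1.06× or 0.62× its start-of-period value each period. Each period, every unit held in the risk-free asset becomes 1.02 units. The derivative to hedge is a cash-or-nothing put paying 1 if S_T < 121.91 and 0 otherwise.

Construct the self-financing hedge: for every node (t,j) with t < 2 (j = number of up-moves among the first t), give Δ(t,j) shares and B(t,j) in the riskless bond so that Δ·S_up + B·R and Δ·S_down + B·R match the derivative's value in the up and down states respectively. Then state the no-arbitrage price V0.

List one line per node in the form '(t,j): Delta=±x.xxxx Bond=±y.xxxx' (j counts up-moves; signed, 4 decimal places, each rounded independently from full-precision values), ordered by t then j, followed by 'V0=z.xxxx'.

(0,0): Delta=-0.0151 Bond=2.1924
(1,0): Delta=0.0000 Bond=0.9804
(1,1): Delta=-0.0160 Bond=2.3619
V0=0.1668

No-arbitrage ⇒ martingale measure with p* = (R−d)/(u−d) = 0.9091.
Terminal values V(2,·): V(2,0)=1.0000, V(2,1)=1.0000, V(2,2)=0.0000
Node (1,0) S=83.0800: V=(p*·1.0000+(1−p*)·1.0000)/1.02=0.9804; Δ=(1.0000−1.0000)/(88.0648−51.5096)=0.0000; B=V−Δ·S=0.9804
Node (1,1) S=142.0400: V=(p*·0.0000+(1−p*)·1.0000)/1.02=0.0891; Δ=(0.0000−1.0000)/(150.5624−88.0648)=-0.0160; B=V−Δ·S=2.3619
Node (0,0) S=134.0000: V=(p*·0.0891+(1−p*)·0.9804)/1.02=0.1668; Δ=(0.0891−0.9804)/(142.0400−83.0800)=-0.0151; B=V−Δ·S=2.1924
Root portfolio cost Δ·134+B reproduces V0=0.1668.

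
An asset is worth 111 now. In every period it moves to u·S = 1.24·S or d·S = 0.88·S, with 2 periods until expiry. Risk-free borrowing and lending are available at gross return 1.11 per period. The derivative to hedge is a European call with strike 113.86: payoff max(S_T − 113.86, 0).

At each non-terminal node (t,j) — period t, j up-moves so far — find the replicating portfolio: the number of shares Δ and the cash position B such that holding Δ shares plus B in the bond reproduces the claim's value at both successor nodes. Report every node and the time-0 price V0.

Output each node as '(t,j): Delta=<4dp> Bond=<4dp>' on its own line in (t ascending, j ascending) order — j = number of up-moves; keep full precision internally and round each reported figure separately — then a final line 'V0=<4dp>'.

(0,0): Delta=0.7728 Bond=-64.2442
(1,0): Delta=0.2065 Bond=-15.9950
(1,1): Delta=1.0000 Bond=-102.5766
V0=21.5417

No-arbitrage ⇒ martingale measure with p* = (R−d)/(u−d) = 0.6389.
Terminal values V(2,·): V(2,0)=0.0000, V(2,1)=7.2632, V(2,2)=56.8136
(1,0): S=97.6800. Δ = (V_up−V_dn)/(S_up−S_dn) = (7.2632−0.0000)/(121.1232−85.9584) = 0.2065. V = [p*·7.2632 + (1−p*)·0.0000]/1.11 = 4.1805. B = V − Δ·S = -15.9950.
(1,1): S=137.6400. Δ = (V_up−V_dn)/(S_up−S_dn) = (56.8136−7.2632)/(170.6736−121.1232) = 1.0000. V = [p*·56.8136 + (1−p*)·7.2632]/1.11 = 35.0634. B = V − Δ·S = -102.5766.
(0,0): S=111.0000. Δ = (V_up−V_dn)/(S_up−S_dn) = (35.0634−4.1805)/(137.6400−97.6800) = 0.7728. V = [p*·35.0634 + (1−p*)·4.1805]/1.11 = 21.5417. B = V − Δ·S = -64.2442.
Each (Δ,B) replicates both successor values, so the strategy is self-financing and V0 is arbitrage-free.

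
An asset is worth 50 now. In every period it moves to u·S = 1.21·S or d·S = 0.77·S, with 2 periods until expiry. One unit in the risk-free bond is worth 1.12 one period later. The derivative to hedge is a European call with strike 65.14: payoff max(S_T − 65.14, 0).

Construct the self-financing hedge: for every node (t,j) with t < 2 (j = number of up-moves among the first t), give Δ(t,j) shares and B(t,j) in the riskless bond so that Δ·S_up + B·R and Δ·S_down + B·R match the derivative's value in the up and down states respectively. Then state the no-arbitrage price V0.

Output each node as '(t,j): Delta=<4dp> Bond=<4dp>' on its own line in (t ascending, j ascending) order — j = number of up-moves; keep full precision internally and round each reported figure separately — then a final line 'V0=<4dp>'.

Since d<R<u, set p* = (R−d)/(u−d) = 0.7955; price each node as the discounted p*-expectation of its children.
At expiry t=2: V(2,0)=0.0000, V(2,1)=0.0000, V(2,2)=8.0650
Node (1,0) S=38.5000: V=(p*·0.0000+(1−p*)·0.0000)/1.12=0.0000; Δ=(0.0000−0.0000)/(46.5850−29.6450)=0.0000; B=V−Δ·S=0.0000
Node (1,1) S=60.5000: V=(p*·8.0650+(1−p*)·0.0000)/1.12=5.7280; Δ=(8.0650−0.0000)/(73.2050−46.5850)=0.3030; B=V−Δ·S=-12.6016
Node (0,0) S=50.0000: V=(p*·5.7280+(1−p*)·0.0000)/1.12=4.0682; Δ=(5.7280−0.0000)/(60.5000−38.5000)=0.2604; B=V−Δ·S=-8.9500
Check: Δ(0,0)·S0 + B(0,0) = 4.0682 = V0.

(0,0): Delta=0.2604 Bond=-8.9500
(1,0): Delta=0.0000 Bond=0.0000
(1,1): Delta=0.3030 Bond=-12.6016
V0=4.0682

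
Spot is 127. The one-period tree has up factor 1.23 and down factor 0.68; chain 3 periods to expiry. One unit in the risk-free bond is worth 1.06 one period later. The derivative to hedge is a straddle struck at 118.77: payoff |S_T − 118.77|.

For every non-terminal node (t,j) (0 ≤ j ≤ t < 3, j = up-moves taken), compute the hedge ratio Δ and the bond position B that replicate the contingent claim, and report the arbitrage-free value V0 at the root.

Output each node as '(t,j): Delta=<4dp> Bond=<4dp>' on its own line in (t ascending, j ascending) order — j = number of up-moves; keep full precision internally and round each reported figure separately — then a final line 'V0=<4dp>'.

Under the risk-neutral measure, an up-move has probability p* = (R−d)/(u−d) = 0.6909 and values discount at R = 1.06.
At expiry t=3: V(3,0)=78.8371, V(3,1)=46.5385, V(3,2)=11.8840, V(3,3)=117.5601
(2,0): S=58.7248. Δ = (V_up−V_dn)/(S_up−S_dn) = (46.5385−78.8371)/(72.2315−39.9329) = -1.0000. V = [p*·46.5385 + (1−p*)·78.8371]/1.06 = 53.3224. B = V − Δ·S = 112.0472.
(2,1): S=106.2228. Δ = (V_up−V_dn)/(S_up−S_dn) = (11.8840−46.5385)/(130.6540−72.2315) = -0.5932. V = [p*·11.8840 + (1−p*)·46.5385]/1.06 = 21.3164. B = V − Δ·S = 84.3245.
(2,2): S=192.1383. Δ = (V_up−V_dn)/(S_up−S_dn) = (117.5601−11.8840)/(236.3301−130.6540) = 1.0000. V = [p*·117.5601 + (1−p*)·11.8840]/1.06 = 80.0911. B = V − Δ·S = -112.0472.
(1,0): S=86.3600. Δ = (V_up−V_dn)/(S_up−S_dn) = (21.3164−53.3224)/(106.2228−58.7248) = -0.6738. V = [p*·21.3164 + (1−p*)·53.3224]/1.06 = 29.4426. B = V − Δ·S = 87.6352.
(1,1): S=156.2100. Δ = (V_up−V_dn)/(S_up−S_dn) = (80.0911−21.3164)/(192.1383−106.2228) = 0.6841. V = [p*·80.0911 + (1−p*)·21.3164]/1.06 = 58.4193. B = V − Δ·S = -48.4438.
(0,0): S=127.0000. Δ = (V_up−V_dn)/(S_up−S_dn) = (58.4193−29.4426)/(156.2100−86.3600) = 0.4148. V = [p*·58.4193 + (1−p*)·29.4426]/1.06 = 46.6631. B = V − Δ·S = -6.0217.
Each (Δ,B) replicates both successor values, so the strategy is self-financing and V0 is arbitrage-free.

(0,0): Delta=0.4148 Bond=-6.0217
(1,0): Delta=-0.6738 Bond=87.6352
(1,1): Delta=0.6841 Bond=-48.4438
(2,0): Delta=-1.0000 Bond=112.0472
(2,1): Delta=-0.5932 Bond=84.3245
(2,2): Delta=1.0000 Bond=-112.0472
V0=46.6631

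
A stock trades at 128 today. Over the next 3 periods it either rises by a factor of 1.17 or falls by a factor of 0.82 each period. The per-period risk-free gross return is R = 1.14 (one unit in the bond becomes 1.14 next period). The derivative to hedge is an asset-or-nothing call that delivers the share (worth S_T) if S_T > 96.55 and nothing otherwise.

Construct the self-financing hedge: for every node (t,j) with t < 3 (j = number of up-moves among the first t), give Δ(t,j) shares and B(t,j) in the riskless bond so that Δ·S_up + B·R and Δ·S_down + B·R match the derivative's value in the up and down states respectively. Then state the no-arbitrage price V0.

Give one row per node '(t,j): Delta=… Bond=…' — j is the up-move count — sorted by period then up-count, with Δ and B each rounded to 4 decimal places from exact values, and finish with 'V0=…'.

Since d<R<u, set p* = (R−d)/(u−d) = 0.9143; price each node as the discounted p*-expectation of its children.
Terminal payoffs: V(3,0)=0.0000, V(3,1)=100.6986, V(3,2)=143.6797, V(3,3)=205.0065
Node (2,0) S=86.0672: V=(p*·100.6986+(1−p*)·0.0000)/1.14=80.7608; Δ=(100.6986−0.0000)/(100.6986−70.5751)=3.3429; B=V−Δ·S=-206.9496
Node (2,1) S=122.8032: V=(p*·143.6797+(1−p*)·100.6986)/1.14=122.8032; Δ=(143.6797−100.6986)/(143.6797−100.6986)=1.0000; B=V−Δ·S=0.0000
Node (2,2) S=175.2192: V=(p*·205.0065+(1−p*)·143.6797)/1.14=175.2192; Δ=(205.0065−143.6797)/(205.0065−143.6797)=1.0000; B=V−Δ·S=0.0000
Node (1,0) S=104.9600: V=(p*·122.8032+(1−p*)·80.7608)/1.14=104.5610; Δ=(122.8032−80.7608)/(122.8032−86.0672)=1.1444; B=V−Δ·S=-15.5601
Node (1,1) S=149.7600: V=(p*·175.2192+(1−p*)·122.8032)/1.14=149.7600; Δ=(175.2192−122.8032)/(175.2192−122.8032)=1.0000; B=V−Δ·S=0.0000
Node (0,0) S=128.0000: V=(p*·149.7600+(1−p*)·104.5610)/1.14=127.9700; Δ=(149.7600−104.5610)/(149.7600−104.9600)=1.0089; B=V−Δ·S=-1.1699
Each (Δ,B) replicates both successor values, so the strategy is self-financing and V0 is arbitrage-free.

(0,0): Delta=1.0089 Bond=-1.1699
(1,0): Delta=1.1444 Bond=-15.5601
(1,1): Delta=1.0000 Bond=0.0000
(2,0): Delta=3.3429 Bond=-206.9496
(2,1): Delta=1.0000 Bond=0.0000
(2,2): Delta=1.0000 Bond=0.0000
V0=127.9700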